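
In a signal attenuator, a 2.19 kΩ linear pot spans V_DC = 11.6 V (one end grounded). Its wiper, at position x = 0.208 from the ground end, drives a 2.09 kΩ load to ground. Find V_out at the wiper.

V_out ≈ 2.06 V

Lower segment x·R_p = 0.4555 kΩ; upper segment (1−x)·R_p = 1.734 kΩ.
(x·R_p) ‖ R_L = 0.3740 kΩ.
Loaded-divider output: V_out = 11.6 × 0.1774 = 2.058 V.
(Unloaded: V_out = x·V_DC = 2.41 V.)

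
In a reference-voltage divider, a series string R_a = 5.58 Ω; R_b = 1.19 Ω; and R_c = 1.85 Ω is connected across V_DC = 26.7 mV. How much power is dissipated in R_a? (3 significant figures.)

P ≈ 53.5 µW

ΣR = 8.620 Ω → I = 26.7/8.620 = 3.097 mA.
P(R_a) = I²·R_a = (3.097)² × 5.58 = 53.54 µW.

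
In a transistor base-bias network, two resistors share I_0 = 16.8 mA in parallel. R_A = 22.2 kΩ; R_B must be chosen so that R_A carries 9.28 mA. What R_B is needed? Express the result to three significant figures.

The fraction through R_A equals R_B/(R_A+R_B).
9.28/16.8 = R_B/(R_A + R_B) → R_B = R_A · (0.5524)/(1 − 0.5524) = 22.2 × 1.234 = 27.40 kΩ.

R_B ≈ 27.4 kΩ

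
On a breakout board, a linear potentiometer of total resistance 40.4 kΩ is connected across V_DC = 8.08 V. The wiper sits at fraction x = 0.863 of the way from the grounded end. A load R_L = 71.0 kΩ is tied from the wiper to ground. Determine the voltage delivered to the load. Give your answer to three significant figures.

The pot divides into 5.535 kΩ above the wiper and 34.87 kΩ below.
R_L loads the lower segment: effective lower R = 23.38 kΩ.
Then V_out = V_DC · 23.38/(5.535 + 23.38) = 6.533 V.
(Unloaded: V_out = x·V_DC = 6.97 V.)

V_out ≈ 6.53 V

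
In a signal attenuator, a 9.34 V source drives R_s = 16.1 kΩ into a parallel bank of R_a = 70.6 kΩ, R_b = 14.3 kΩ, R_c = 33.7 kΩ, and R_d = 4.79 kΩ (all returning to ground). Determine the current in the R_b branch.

I ≈ 0.105 mA

Equivalent of the parallel group: R_p = 3.100 kΩ.
Node voltage V_A = V_in · R_p/(R_s + R_p) = 9.34 × 0.1615 = 1.508 V.
Branch current I = V_A/R_b = 1.508/14.3 = 0.1055 mA.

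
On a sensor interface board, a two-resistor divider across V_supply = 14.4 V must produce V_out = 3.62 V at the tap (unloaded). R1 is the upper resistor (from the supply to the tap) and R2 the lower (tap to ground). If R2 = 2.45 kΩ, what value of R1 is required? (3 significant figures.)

The divider ratio is R2/(R1+R2) = 3.62/14.4 = 0.2514.
R1 = R2·(1/k − 1) = 2.45 × 2.978 = 7.296 kΩ.

R1 ≈ 7.30 kΩ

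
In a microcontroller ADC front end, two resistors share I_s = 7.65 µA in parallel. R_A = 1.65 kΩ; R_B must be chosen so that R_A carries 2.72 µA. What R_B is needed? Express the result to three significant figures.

Two-branch current divider: I_A = I_s · R_B/(R_A + R_B).
With f = 0.3556, R_B = R_A · f/(1−f) = 1.65 × 0.5517 = 0.9103 kΩ.

R_B ≈ 0.910 kΩ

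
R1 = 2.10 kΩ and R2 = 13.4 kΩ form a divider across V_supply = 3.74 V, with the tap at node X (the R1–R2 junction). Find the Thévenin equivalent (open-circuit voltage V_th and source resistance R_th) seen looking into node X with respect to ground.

V_th ≈ 3.23 V, R_th ≈ 1.82 kΩ

With X open, the divider is unloaded: V_th = 3.74 × 13.4/15.50 = 3.233 V.
Looking into X with the source shorted: R_th = R1·R2/(R1+R2) = 2.100 × 13.4/15.50 = 1.815 kΩ.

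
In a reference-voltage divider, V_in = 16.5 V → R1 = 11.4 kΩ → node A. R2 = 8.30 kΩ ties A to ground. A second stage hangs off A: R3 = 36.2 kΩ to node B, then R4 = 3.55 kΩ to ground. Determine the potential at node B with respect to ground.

The second stage (R3 + R4 = 39.75 kΩ) loads node A in parallel with R2.
R2 ‖ (R3+R4) = 6.866 kΩ.
V_A = 16.5 × 6.866/(11.4 + 6.866) = 6.202 V.
V_B = V_A × 0.08931 = 0.5539 V.

V_B ≈ 0.554 V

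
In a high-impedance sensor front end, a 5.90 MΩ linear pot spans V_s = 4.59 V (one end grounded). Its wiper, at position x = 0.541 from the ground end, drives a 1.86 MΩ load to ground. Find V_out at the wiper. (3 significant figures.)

V_out ≈ 1.39 V

Split the track: R_lower = x·R_p = 3.192 MΩ, R_upper = (1−x)·R_p = 2.708 MΩ.
(x·R_p) ‖ R_L = 1.175 MΩ.
Then V_out = V_s · 1.175/(2.708 + 1.175) = 1.389 V.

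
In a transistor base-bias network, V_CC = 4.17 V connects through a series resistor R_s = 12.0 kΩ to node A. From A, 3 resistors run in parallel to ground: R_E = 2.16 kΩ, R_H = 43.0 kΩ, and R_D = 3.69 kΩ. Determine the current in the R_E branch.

I ≈ 0.191 mA

Combine the parallel branches: R_p = (1/2.16 + 1/43.0 + 1/3.69)⁻¹ = 1.321 kΩ.
V_A by voltage divider: V_A = 4.17 × 1.321/(12.0 + 1.321) = 0.4134 V.
Branch current I = V_A/R_E = 0.4134/2.16 = 0.1914 mA.
(Check via current divider: I_total = 0.3130 mA; share G_k/ΣG = 0.6114 → same result.)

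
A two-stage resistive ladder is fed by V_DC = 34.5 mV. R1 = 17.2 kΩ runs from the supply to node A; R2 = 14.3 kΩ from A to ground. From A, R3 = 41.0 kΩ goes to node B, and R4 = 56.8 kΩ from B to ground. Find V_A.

V_A ≈ 14.5 mV

Node A sees R2 in parallel with the series input of stage 2, R3 + R4 = 97.80 kΩ.
R2 ‖ (R3+R4) = 12.48 kΩ.
So V_A = 34.5 × 0.4204 = 14.50 mV.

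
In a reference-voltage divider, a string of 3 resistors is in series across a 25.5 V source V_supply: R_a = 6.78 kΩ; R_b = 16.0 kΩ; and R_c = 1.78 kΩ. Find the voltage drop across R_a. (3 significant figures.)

V ≈ 7.04 V

Series total: ΣR = 6.78 + 16.0 + 1.78 = 24.56 kΩ.
V = V_supply · R/ΣR = 25.5 × 0.2761 = 7.039 V.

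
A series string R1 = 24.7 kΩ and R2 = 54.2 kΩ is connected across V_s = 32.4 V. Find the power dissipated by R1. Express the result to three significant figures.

P ≈ 4.17 mW

The common current is I = 32.4/78.90 = 0.4106 mA.
P = I²R = 0.1686 × 24.7 = 4.165 mW.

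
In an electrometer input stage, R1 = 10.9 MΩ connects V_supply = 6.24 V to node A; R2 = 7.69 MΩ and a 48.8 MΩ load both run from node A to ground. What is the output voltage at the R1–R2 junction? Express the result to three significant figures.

The load sits in parallel with R2, giving an effective lower resistance R2' = R2·R_L/(R2+R_L) = 6.643 MΩ.
Then V_out = V_supply · R2'/(R1 + R2') = 6.24 × 6.643/17.54 = 2.363 V.

V_out ≈ 2.36 V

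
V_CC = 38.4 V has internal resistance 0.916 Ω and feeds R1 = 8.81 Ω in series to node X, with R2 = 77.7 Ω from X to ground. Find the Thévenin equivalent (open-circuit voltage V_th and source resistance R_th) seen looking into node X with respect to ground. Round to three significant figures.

V_th ≈ 34.1 V, R_th ≈ 8.64 Ω

R1' = 0.916 + 8.81 = 9.726 Ω (source resistance + R1).
V_th is the unloaded tap voltage: V_CC · R2/(R1'+R2) = 38.4 × 0.8888 = 34.13 V.
Zeroing V_CC shorts the top of R1' to ground, so R_th = R1' ‖ R2 = 8.644 Ω.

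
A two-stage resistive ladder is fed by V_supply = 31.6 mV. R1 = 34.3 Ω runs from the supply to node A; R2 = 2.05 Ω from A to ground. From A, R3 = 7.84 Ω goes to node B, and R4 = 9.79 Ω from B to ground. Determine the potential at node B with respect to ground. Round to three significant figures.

Looking into the second stage from A: R3 + R4 = 17.63 Ω appears in parallel with R2.
Effective lower resistance at A: R2 ‖ 17.63 = 1.836 Ω.
V_A = 31.6 × 1.836/(34.3 + 1.836) = 1.606 mV.
Stage 2 is unloaded, so V_B = V_A · R4/(R3+R4) = 1.606 × 9.79/17.63 = 0.8918 mV.

V_B ≈ 0.892 mV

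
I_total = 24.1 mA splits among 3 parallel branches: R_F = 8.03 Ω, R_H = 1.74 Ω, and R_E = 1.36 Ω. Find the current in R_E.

I ≈ 12.4 mA

Conductances: ΣG = 1/8.03 + 1/1.74 + 1/1.36 = 1.435 (1/Ω).
R_E takes the fraction G_k/ΣG = 0.7353/1.435 = 0.5126, so I = 24.1 × 0.5126 = 12.35 mA.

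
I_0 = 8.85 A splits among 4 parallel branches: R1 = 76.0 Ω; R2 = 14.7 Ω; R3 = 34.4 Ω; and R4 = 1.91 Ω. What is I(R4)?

ΣG = 1/76.0 + 1/14.7 + 1/34.4 + 1/1.91 = 0.6338.
Current divider: I(R4) = I_0 · G_k/ΣG = 8.85 × (0.5236/0.6338) = 8.85 × 0.8260 = 7.311 A.

I ≈ 7.31 A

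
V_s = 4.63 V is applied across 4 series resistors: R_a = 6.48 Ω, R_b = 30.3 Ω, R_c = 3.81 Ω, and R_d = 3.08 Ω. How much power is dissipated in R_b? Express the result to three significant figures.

P ≈ 0.341 W

The common current is I = 4.63/43.67 = 0.1060 A.
P(R_b) = I²·R_b = (0.1060)² × 30.3 = 0.3406 W.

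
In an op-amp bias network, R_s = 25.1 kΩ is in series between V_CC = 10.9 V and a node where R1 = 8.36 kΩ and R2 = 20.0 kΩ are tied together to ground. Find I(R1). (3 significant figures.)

Equivalent of the parallel group: R_p = 5.896 kΩ.
V_A = 10.9 × 5.896/31.00 = 2.073 V.
Branch current I = V_A/R1 = 2.073/8.36 = 0.2480 mA.
(Equivalently: I_total = 0.3517 mA, then current-divider fraction G_k/ΣG = 0.7052.)

I ≈ 0.248 mA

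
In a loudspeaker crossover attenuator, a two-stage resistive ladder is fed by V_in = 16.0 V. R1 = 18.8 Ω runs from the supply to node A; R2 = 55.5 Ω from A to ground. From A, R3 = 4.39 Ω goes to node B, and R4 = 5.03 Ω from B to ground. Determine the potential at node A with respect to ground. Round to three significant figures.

V_A ≈ 4.80 V

Looking into the second stage from A: R3 + R4 = 9.420 Ω appears in parallel with R2.
R2 ‖ (R3+R4) = 8.053 Ω.
First divider: V_A = V_in · 8.053/(18.8 + 8.053) = 4.798 V.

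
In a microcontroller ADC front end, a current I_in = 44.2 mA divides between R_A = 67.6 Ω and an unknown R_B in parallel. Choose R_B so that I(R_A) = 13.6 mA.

R_B ≈ 30.0 Ω

Two-branch current divider: I_A = I_in · R_B/(R_A + R_B).
With f = 0.3077, R_B = R_A · f/(1−f) = 67.6 × 0.4444 = 30.04 Ω.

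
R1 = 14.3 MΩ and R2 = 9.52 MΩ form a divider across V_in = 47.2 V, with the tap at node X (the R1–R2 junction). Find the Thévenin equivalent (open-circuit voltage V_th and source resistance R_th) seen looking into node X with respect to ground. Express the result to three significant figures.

V_th ≈ 18.9 V, R_th ≈ 5.72 MΩ

V_th is the unloaded tap voltage: V_in · R2/(R1+R2) = 47.2 × 0.3997 = 18.86 V.
With V_in suppressed (replaced by a short), R_th = R1 ‖ R2 = (14.30 × 9.52)/(14.30 + 9.52) = 5.715 MΩ.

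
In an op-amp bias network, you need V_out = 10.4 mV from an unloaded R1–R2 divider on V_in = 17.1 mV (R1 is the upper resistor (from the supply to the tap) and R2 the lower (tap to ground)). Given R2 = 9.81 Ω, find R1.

R1 ≈ 6.32 Ω

V_out/V_in = R2/(R1+R2) = 0.6082.
R1 = R2·(1/k − 1) = 9.81 × 0.6442 = 6.320 Ω.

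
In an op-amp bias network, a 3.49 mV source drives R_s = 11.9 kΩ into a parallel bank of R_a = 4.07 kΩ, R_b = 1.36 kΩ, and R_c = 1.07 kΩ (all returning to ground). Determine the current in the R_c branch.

I ≈ 0.137 µA

Parallel bank: R_p = 1/(1/4.07 + 1/1.36 + 1/1.07) = 0.5220 kΩ.
V_A = 3.49 × 0.5220/12.42 = 0.1467 mV.
I(R_c) = V_A / R_c = 0.1467/1.07 = 0.1371 µA.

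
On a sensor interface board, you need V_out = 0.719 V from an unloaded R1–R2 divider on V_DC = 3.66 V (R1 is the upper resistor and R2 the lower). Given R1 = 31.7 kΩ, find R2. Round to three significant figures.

R2 ≈ 7.75 kΩ

The divider ratio is R2/(R1+R2) = 0.719/3.66 = 0.1964.
So R2 = R1 · V_out/(V_DC − V_out) = 31.7 × 0.719/(3.66 − 0.719) = 31.7 × 0.2445 = 7.750 kΩ.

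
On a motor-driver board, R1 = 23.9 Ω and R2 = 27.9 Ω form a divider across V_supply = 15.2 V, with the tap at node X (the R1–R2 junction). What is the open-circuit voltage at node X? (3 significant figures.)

V_th ≈ 8.19 V

V_th is the unloaded tap voltage: V_supply · R2/(R1+R2) = 15.2 × 0.5386 = 8.187 V.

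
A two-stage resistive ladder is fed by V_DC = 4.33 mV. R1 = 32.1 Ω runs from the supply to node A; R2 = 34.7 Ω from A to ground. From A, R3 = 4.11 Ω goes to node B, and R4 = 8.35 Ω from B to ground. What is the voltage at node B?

V_B ≈ 0.645 mV

The second stage (R3 + R4 = 12.46 Ω) loads node A in parallel with R2.
Effective lower resistance at A: R2 ‖ 12.46 = 9.168 Ω.
V_A = 4.33 × 9.168/(32.1 + 9.168) = 0.9619 mV.
Stage 2 is unloaded, so V_B = V_A · R4/(R3+R4) = 0.9619 × 8.35/12.46 = 0.6446 mV.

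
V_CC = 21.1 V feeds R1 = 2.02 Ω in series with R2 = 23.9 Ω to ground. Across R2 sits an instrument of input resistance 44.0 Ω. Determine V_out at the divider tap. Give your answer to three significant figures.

First combine the lower leg with the load: R2 ‖ R_L = 15.49 Ω.
Voltage divider with the loaded lower leg: V_out = 21.1 × 15.49/(2.02 + 15.49) = 21.1 × 0.8846 = 18.67 V.
(Unloaded it would be 19.5 V; the load pulls it down.)

V_out ≈ 18.7 V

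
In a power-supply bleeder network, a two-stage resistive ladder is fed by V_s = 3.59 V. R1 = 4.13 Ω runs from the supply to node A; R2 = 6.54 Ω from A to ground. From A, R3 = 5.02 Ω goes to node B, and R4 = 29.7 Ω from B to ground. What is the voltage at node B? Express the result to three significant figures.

V_B ≈ 1.75 V

Looking into the second stage from A: R3 + R4 = 34.72 Ω appears in parallel with R2.
Effective lower resistance at A: R2 ‖ 34.72 = 5.503 Ω.
V_A = 3.59 × 5.503/(4.13 + 5.503) = 2.051 V.
Stage 2 is unloaded, so V_B = V_A · R4/(R3+R4) = 2.051 × 29.7/34.72 = 1.754 V.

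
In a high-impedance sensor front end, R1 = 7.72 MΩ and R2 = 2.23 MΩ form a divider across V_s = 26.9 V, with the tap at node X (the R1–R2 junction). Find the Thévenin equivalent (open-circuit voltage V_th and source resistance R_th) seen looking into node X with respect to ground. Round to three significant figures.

V_th ≈ 6.03 V, R_th ≈ 1.73 MΩ

Open-circuit (no load on X): V_th = V_s · R2/(R1 + R2) = 26.9 × 2.23/(7.720 + 2.23) = 6.029 V.
With V_s suppressed (replaced by a short), R_th = R1 ‖ R2 = (7.720 × 2.23)/(7.720 + 2.23) = 1.730 MΩ.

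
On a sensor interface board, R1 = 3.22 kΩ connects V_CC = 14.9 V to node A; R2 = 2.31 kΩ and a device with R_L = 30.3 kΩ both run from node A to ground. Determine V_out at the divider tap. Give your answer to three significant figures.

First combine the lower leg with the load: R2 ‖ R_L = 2.146 kΩ.
Then V_out = V_CC · R2'/(R1 + R2') = 14.9 × 2.146/5.366 = 5.959 V.
(Unloaded it would be 6.22 V; the load pulls it down.)

V_out ≈ 5.96 V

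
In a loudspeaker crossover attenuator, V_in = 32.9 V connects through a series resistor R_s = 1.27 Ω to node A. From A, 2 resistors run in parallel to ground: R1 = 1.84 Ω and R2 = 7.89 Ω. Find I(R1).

I ≈ 9.66 A

Combine the parallel branches: R_p = (1/1.84 + 1/7.89)⁻¹ = 1.492 Ω.
V_A by voltage divider: V_A = 32.9 × 1.492/(1.27 + 1.492) = 17.77 V.
Branch current I = V_A/R1 = 17.77/1.84 = 9.659 A.
(Equivalently: I_total = 11.91 A, then current-divider fraction G_k/ΣG = 0.8109.)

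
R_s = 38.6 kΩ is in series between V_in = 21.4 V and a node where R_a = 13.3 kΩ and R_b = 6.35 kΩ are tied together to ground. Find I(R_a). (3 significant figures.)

I ≈ 0.161 mA

Combine the parallel branches: R_p = (1/13.3 + 1/6.35)⁻¹ = 4.298 kΩ.
Node voltage V_A = V_in · R_p/(R_s + R_p) = 21.4 × 0.1002 = 2.144 V.
Branch current I = V_A/R_a = 2.144/13.3 = 0.1612 mA.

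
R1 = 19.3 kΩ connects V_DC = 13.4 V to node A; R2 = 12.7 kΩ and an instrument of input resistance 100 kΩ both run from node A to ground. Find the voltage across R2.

The load sits in parallel with R2, giving an effective lower resistance R2' = R2·R_L/(R2+R_L) = 11.27 kΩ.
Now apply the divider: V_out = 13.4 × 0.3686 = 4.940 V.

V_out ≈ 4.94 V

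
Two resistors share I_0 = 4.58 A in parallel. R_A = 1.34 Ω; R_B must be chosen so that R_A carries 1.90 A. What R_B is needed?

R_B ≈ 0.950 Ω

Two-branch current divider: I_A = I_0 · R_B/(R_A + R_B).
1.90/4.58 = R_B/(R_A + R_B) → R_B = R_A · (0.4148)/(1 − 0.4148) = 1.34 × 0.7090 = 0.9500 Ω.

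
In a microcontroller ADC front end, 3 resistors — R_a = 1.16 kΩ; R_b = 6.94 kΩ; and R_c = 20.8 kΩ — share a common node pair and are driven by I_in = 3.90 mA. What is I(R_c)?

I ≈ 0.178 mA

Total conductance ΣG = 1/1.16 + 1/6.94 + 1/20.8 = 1.054 (units of 1/kΩ).
Current divider: I(R_c) = I_in · G_k/ΣG = 3.90 × (0.04808/1.054) = 3.90 × 0.04560 = 0.1779 mA.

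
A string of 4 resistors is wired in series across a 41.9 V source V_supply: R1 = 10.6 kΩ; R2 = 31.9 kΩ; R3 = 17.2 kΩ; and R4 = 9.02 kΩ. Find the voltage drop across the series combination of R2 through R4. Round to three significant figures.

V ≈ 35.4 V

Series total: ΣR = 10.6 + 31.9 + 17.2 + 9.02 = 68.72 kΩ.
R_{R2..R4} = 31.9 + 17.2 + 9.02 = 58.12 kΩ.
V = V_supply · R/ΣR = 41.9 × 0.8458 = 35.44 V.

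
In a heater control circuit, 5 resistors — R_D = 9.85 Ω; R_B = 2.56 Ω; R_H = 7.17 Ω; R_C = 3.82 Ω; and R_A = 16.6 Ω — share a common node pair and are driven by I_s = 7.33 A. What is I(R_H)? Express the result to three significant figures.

I ≈ 1.07 A

ΣG = 1/9.85 + 1/2.56 + 1/7.17 + 1/3.82 + 1/16.6 = 0.9536.
R_H takes the fraction G_k/ΣG = 0.1395/0.9536 = 0.1463, so I = 7.33 × 0.1463 = 1.072 A.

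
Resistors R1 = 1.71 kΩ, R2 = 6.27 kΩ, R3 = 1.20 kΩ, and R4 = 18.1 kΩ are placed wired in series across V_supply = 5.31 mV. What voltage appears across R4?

Series total: ΣR = 1.71 + 6.27 + 1.20 + 18.1 = 27.28 kΩ.
By the voltage-divider rule, V = 5.31 × 18.10/27.28 = 3.523 mV.

V ≈ 3.52 mV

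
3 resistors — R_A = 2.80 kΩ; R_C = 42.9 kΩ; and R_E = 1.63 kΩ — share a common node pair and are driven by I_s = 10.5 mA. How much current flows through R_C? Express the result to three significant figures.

I ≈ 0.246 mA

Total conductance ΣG = 1/2.80 + 1/42.9 + 1/1.63 = 0.9939 (units of 1/kΩ).
By the current-divider rule, I = I_s · G_k/ΣG = 10.5 × 0.02345 = 0.2462 mA.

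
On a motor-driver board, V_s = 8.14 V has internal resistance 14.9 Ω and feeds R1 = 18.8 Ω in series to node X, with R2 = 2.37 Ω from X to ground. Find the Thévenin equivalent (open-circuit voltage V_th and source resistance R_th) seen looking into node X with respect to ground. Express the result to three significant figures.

V_th ≈ 0.535 V, R_th ≈ 2.21 Ω

R1' = 14.9 + 18.8 = 33.70 Ω (source resistance + R1).
With X open, the divider is unloaded: V_th = 8.14 × 2.37/36.07 = 0.5348 V.
With V_s suppressed (replaced by a short), R_th = R1' ‖ R2 = (33.70 × 2.37)/(33.70 + 2.37) = 2.214 Ω.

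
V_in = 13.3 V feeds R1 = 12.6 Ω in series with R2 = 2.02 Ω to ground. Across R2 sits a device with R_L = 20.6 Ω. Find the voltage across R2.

The load sits in parallel with R2, giving an effective lower resistance R2' = R2·R_L/(R2+R_L) = 1.840 Ω.
Now apply the divider: V_out = 13.3 × 0.1274 = 1.694 V.

V_out ≈ 1.69 V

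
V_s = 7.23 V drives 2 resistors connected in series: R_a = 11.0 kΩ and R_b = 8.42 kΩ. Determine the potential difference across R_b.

V ≈ 3.13 V

ΣR = 11.0 + 8.42 = 19.42 kΩ.
Voltage divider: V = V_s · (8.420 / 19.42) = 7.23 × 0.4336 = 3.135 V.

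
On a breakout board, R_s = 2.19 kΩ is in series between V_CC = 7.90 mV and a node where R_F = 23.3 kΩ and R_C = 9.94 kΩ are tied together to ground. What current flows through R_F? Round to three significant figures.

I ≈ 0.258 µA

Combine the parallel branches: R_p = (1/23.3 + 1/9.94)⁻¹ = 6.968 kΩ.
V_A by voltage divider: V_A = 7.90 × 6.968/(2.19 + 6.968) = 6.011 mV.
I(R_F) = V_A / R_F = 6.011/23.3 = 0.2580 µA.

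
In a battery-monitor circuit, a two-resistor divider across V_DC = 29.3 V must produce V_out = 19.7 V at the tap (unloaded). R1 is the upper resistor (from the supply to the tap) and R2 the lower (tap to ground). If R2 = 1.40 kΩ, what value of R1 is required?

V_out/V_DC = R2/(R1+R2) = 0.6724.
Rearranging, R1 = R2·(1−k)/k = 1.40 × 0.4873 = 0.6822 kΩ.

R1 ≈ 0.682 kΩ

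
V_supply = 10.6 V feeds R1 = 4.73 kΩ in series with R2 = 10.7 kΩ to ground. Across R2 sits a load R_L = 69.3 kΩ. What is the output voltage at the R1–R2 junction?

V_out ≈ 7.02 V

First combine the lower leg with the load: R2 ‖ R_L = 9.269 kΩ.
Then V_out = V_supply · R2'/(R1 + R2') = 10.6 × 9.269/14.00 = 7.018 V.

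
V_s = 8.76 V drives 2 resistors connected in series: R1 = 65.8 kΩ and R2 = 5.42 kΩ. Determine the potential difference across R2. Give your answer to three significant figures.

Series total: ΣR = 65.8 + 5.42 = 71.22 kΩ.
V = V_s · R/ΣR = 8.76 × 0.07610 = 0.6667 V.

V ≈ 0.667 V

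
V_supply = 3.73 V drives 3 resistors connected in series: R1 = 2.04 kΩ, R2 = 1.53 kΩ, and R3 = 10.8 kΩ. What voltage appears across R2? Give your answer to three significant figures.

Total series resistance ΣR = 2.04 + 1.53 + 10.8 = 14.37 kΩ.
Voltage divider: V = V_supply · (1.530 / 14.37) = 3.73 × 0.1065 = 0.3971 V.

V ≈ 0.397 V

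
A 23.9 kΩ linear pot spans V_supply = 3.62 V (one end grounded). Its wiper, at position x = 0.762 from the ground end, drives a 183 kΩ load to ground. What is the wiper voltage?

V_out ≈ 2.69 V

Lower segment x·R_p = 18.21 kΩ; upper segment (1−x)·R_p = 5.688 kΩ.
(x·R_p) ‖ R_L = 16.56 kΩ.
Then V_out = V_supply · 16.56/(5.688 + 16.56) = 2.695 V.
(Unloaded: V_out = x·V_supply = 2.76 V.)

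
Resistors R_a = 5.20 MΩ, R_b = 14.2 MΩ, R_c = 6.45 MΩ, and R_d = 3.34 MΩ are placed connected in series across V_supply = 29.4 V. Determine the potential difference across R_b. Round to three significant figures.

Series total: ΣR = 5.20 + 14.2 + 6.45 + 3.34 = 29.19 MΩ.
Voltage divider: V = V_supply · (14.20 / 29.19) = 29.4 × 0.4865 = 14.30 V.

V ≈ 14.3 V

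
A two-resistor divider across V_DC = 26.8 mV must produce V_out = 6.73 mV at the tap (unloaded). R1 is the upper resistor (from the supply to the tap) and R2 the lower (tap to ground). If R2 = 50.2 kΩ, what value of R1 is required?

Required fraction k = V_out/V_DC = 0.2511.
R1 = R2·(1/k − 1) = 50.2 × 2.982 = 149.7 kΩ.

R1 ≈ 150 kΩ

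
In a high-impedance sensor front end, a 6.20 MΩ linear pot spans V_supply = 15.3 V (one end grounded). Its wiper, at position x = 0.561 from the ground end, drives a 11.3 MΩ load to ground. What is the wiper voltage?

Split the track: R_lower = x·R_p = 3.478 MΩ, R_upper = (1−x)·R_p = 2.722 MΩ.
(x·R_p) ‖ R_L = 2.660 MΩ.
V_out = 15.3 × 2.660/(2.722 + 2.660) = 7.562 V.
(Unloaded: V_out = x·V_supply = 8.58 V.)

V_out ≈ 7.56 V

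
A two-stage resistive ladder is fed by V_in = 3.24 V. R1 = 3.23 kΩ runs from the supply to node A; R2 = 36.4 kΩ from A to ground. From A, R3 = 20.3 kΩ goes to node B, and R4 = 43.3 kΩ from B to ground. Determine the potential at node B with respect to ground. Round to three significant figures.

Looking into the second stage from A: R3 + R4 = 63.60 kΩ appears in parallel with R2.
R2 ‖ (R3+R4) = 23.15 kΩ.
First divider: V_A = V_in · 23.15/(3.23 + 23.15) = 2.843 V.
Then the unloaded second divider: V_B = V_A × R4/(R3+R4) = 2.843 × 0.6808 = 1.936 V.

V_B ≈ 1.94 V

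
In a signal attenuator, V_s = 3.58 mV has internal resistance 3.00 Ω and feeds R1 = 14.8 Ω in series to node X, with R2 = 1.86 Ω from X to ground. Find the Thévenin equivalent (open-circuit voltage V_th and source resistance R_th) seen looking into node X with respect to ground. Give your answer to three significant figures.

V_th ≈ 0.339 mV, R_th ≈ 1.68 Ω

R1' = 3.00 + 14.8 = 17.80 Ω (source resistance + R1).
Open-circuit (no load on X): V_th = V_s · R2/(R1' + R2) = 3.58 × 1.86/(17.80 + 1.86) = 0.3387 mV.
Zeroing V_s shorts the top of R1' to ground, so R_th = R1' ‖ R2 = 1.684 Ω.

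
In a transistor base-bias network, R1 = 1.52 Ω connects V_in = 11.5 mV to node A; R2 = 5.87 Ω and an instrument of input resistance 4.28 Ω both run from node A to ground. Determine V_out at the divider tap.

The load sits in parallel with R2, giving an effective lower resistance R2' = R2·R_L/(R2+R_L) = 2.475 Ω.
Then V_out = V_in · R2'/(R1 + R2') = 11.5 × 2.475/3.995 = 7.125 mV.
(Unloaded it would be 9.13 mV; the load pulls it down.)

V_out ≈ 7.12 mV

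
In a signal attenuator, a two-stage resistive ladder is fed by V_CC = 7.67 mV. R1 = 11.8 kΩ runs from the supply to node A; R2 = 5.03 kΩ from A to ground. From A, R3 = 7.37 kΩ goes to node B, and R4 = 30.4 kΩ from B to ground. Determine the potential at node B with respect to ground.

The second stage (R3 + R4 = 37.77 kΩ) loads node A in parallel with R2.
Effective lower resistance at A: R2 ‖ 37.77 = 4.439 kΩ.
First divider: V_A = V_CC · 4.439/(11.8 + 4.439) = 2.097 mV.
Then the unloaded second divider: V_B = V_A × R4/(R3+R4) = 2.097 × 0.8049 = 1.687 mV.

V_B ≈ 1.69 mV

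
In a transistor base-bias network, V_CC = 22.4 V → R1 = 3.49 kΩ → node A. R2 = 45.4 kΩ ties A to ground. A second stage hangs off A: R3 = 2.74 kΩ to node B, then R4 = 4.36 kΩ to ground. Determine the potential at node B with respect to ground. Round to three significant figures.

Node A sees R2 in parallel with the series input of stage 2, R3 + R4 = 7.100 kΩ.
Effective lower resistance at A: R2 ‖ 7.100 = 6.140 kΩ.
So V_A = 22.4 × 0.6376 = 14.28 V.
Stage 2 is unloaded, so V_B = V_A · R4/(R3+R4) = 14.28 × 4.36/7.100 = 8.770 V.

V_B ≈ 8.77 V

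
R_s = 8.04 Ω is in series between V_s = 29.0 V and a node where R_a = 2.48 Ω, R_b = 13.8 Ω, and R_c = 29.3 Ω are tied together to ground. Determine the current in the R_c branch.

I ≈ 0.194 A

Combine the parallel branches: R_p = (1/2.48 + 1/13.8 + 1/29.3)⁻¹ = 1.961 Ω.
V_A = 29.0 × 1.961/10.00 = 5.687 V.
Branch current I = V_A/R_c = 5.687/29.3 = 0.1941 A.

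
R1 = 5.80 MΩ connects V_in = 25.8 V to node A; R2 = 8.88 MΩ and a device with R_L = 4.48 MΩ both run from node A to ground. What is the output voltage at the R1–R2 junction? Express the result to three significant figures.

First combine the lower leg with the load: R2 ‖ R_L = 2.978 MΩ.
Now apply the divider: V_out = 25.8 × 0.3392 = 8.752 V.

V_out ≈ 8.75 V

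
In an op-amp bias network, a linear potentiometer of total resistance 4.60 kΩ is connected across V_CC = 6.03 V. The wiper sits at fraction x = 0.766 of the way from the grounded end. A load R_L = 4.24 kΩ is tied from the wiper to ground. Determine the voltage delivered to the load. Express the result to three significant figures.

The pot divides into 1.076 kΩ above the wiper and 3.524 kΩ below.
R_L loads the lower segment: effective lower R = 1.924 kΩ.
Loaded-divider output: V_out = 6.03 × 0.6413 = 3.867 V.
(Unloaded: V_out = x·V_CC = 4.62 V.)

V_out ≈ 3.87 V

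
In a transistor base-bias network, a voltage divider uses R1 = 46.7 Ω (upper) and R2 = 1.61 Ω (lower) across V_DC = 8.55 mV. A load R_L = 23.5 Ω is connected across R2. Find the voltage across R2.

V_out ≈ 0.267 mV

First combine the lower leg with the load: R2 ‖ R_L = 1.507 Ω.
Now apply the divider: V_out = 8.55 × 0.03126 = 0.2672 mV.
(Unloaded it would be 0.285 mV; the load pulls it down.)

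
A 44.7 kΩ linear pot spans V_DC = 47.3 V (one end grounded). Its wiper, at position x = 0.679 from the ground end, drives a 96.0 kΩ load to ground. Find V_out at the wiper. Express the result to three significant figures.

V_out ≈ 29.2 V

The pot divides into 14.35 kΩ above the wiper and 30.35 kΩ below.
Lower segment in parallel with the load: 30.35 ‖ 96.0 = 23.06 kΩ.
Loaded-divider output: V_out = 47.3 × 0.6164 = 29.16 V.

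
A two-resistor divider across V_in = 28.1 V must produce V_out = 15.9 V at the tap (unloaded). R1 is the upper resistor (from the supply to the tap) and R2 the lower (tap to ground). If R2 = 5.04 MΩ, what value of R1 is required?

The divider ratio is R2/(R1+R2) = 15.9/28.1 = 0.5658.
So R1 = R2 · (V_in/V_out − 1) = 5.04 × (28.1/15.9 − 1) = 5.04 × 0.7673 = 3.867 MΩ.

R1 ≈ 3.87 MΩ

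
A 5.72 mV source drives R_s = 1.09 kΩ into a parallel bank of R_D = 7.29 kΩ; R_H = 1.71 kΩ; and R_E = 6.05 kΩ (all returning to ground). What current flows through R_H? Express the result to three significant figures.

Parallel bank: R_p = 1/(1/7.29 + 1/1.71 + 1/6.05) = 1.127 kΩ.
Node voltage V_A = V_CC · R_p/(R_s + R_p) = 5.72 × 0.5084 = 2.908 mV.
I(R_H) = V_A / R_H = 2.908/1.71 = 1.700 µA.

I ≈ 1.70 µA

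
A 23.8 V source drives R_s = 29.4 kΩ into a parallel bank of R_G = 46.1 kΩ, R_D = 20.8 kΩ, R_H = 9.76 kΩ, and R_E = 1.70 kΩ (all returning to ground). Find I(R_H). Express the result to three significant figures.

Parallel bank: R_p = 1/(1/46.1 + 1/20.8 + 1/9.76 + 1/1.70) = 1.315 kΩ.
V_A = 23.8 × 1.315/30.71 = 1.019 V.
Branch current I = V_A/R_H = 1.019/9.76 = 0.1044 mA.

I ≈ 0.104 mA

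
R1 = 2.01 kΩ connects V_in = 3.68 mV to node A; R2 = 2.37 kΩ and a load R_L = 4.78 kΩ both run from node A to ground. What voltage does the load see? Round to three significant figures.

V_out ≈ 1.62 mV

The load sits in parallel with R2, giving an effective lower resistance R2' = R2·R_L/(R2+R_L) = 1.584 kΩ.
Now apply the divider: V_out = 3.68 × 0.4408 = 1.622 mV.
(Unloaded it would be 1.99 mV; the load pulls it down.)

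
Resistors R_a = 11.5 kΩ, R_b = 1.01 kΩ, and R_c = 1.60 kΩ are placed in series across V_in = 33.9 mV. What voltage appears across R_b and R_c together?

V ≈ 6.27 mV

Series total: ΣR = 11.5 + 1.01 + 1.60 = 14.11 kΩ.
R_{R_b..R_c} = 1.01 + 1.60 = 2.610 kΩ.
Voltage divider: V = V_in · (2.610 / 14.11) = 33.9 × 0.1850 = 6.271 mV.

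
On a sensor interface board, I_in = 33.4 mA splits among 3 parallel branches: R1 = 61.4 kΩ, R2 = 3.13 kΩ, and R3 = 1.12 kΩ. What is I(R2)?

I ≈ 8.69 mA

Total conductance ΣG = 1/61.4 + 1/3.13 + 1/1.12 = 1.229 (units of 1/kΩ).
By the current-divider rule, I = I_in · G_k/ΣG = 33.4 × 0.2600 = 8.685 mA.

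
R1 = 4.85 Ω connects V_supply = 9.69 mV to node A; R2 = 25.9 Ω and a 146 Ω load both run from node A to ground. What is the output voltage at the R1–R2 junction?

V_out ≈ 7.94 mV

R2 ‖ R_L = (25.9 × 146)/(25.9 + 146) = 22.00 Ω.
Then V_out = V_supply · R2'/(R1 + R2') = 9.69 × 22.00/26.85 = 7.940 mV.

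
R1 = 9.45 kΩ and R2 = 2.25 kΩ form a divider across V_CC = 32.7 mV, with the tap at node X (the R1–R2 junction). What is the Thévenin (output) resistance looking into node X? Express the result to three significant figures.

R_th ≈ 1.82 kΩ

Looking into X with the source shorted: R_th = R1·R2/(R1+R2) = 9.450 × 2.25/11.70 = 1.817 kΩ.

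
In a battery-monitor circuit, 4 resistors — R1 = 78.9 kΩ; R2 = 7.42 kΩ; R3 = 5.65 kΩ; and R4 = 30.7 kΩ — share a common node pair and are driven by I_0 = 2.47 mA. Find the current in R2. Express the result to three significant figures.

I ≈ 0.932 mA

ΣG = 1/78.9 + 1/7.42 + 1/5.65 + 1/30.7 = 0.3570.
Current divider: I(R2) = I_0 · G_k/ΣG = 2.47 × (0.1348/0.3570) = 2.47 × 0.3775 = 0.9324 mA.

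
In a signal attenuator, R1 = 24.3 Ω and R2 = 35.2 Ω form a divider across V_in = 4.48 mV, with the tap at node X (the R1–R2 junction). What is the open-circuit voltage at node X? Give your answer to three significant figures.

V_th is the unloaded tap voltage: V_in · R2/(R1+R2) = 4.48 × 0.5916 = 2.650 mV.

V_th ≈ 2.65 mV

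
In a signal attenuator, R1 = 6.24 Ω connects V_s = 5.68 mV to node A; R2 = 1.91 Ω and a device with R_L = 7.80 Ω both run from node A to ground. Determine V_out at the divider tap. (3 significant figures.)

The load sits in parallel with R2, giving an effective lower resistance R2' = R2·R_L/(R2+R_L) = 1.534 Ω.
Then V_out = V_s · R2'/(R1 + R2') = 5.68 × 1.534/7.774 = 1.121 mV.
(Unloaded it would be 1.33 mV; the load pulls it down.)

V_out ≈ 1.12 mV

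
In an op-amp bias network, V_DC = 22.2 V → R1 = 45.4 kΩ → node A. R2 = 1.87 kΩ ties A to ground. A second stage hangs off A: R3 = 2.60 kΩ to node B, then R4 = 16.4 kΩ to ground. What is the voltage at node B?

V_B ≈ 0.693 V

The second stage (R3 + R4 = 19.00 kΩ) loads node A in parallel with R2.
R2 ‖ (R3+R4) = 1.702 kΩ.
V_A = 22.2 × 1.702/(45.4 + 1.702) = 0.8024 V.
Then the unloaded second divider: V_B = V_A × R4/(R3+R4) = 0.8024 × 0.8632 = 0.6926 V.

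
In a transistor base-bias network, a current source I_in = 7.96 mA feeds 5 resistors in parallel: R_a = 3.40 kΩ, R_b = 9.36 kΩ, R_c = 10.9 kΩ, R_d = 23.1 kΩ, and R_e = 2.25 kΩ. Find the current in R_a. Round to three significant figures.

I ≈ 2.39 mA

ΣG = 1/3.40 + 1/9.36 + 1/10.9 + 1/23.1 + 1/2.25 = 0.9804.
Current divider: I(R_a) = I_in · G_k/ΣG = 7.96 × (0.2941/0.9804) = 7.96 × 0.3000 = 2.388 mA.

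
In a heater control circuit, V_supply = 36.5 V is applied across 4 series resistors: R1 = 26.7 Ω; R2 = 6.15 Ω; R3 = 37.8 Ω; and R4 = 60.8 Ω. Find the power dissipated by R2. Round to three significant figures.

P ≈ 0.474 W

ΣR = 131.4 Ω → I = 36.5/131.4 = 0.2777 A.
P = I²R = 0.07710 × 6.15 = 0.4742 W.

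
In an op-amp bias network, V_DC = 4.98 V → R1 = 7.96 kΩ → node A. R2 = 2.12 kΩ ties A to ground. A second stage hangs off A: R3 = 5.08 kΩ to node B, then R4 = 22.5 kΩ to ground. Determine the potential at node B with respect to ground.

V_B ≈ 0.806 V

Node A sees R2 in parallel with the series input of stage 2, R3 + R4 = 27.58 kΩ.
Effective lower resistance at A: R2 ‖ 27.58 = 1.969 kΩ.
First divider: V_A = V_DC · 1.969/(7.96 + 1.969) = 0.9874 V.
V_B = V_A × 0.8158 = 0.8056 V.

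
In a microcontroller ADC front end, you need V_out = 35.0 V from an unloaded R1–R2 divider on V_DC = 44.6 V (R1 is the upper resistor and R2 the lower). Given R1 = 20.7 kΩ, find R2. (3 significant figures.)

R2 ≈ 75.5 kΩ

The divider ratio is R2/(R1+R2) = 35.0/44.6 = 0.7848.
R2 = R1 · 0.7848/(1 − 0.7848) = 75.47 kΩ.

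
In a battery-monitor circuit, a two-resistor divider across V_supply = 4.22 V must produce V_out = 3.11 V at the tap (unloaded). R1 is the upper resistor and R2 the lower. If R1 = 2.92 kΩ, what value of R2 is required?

R2 ≈ 8.18 kΩ

The divider ratio is R2/(R1+R2) = 3.11/4.22 = 0.7370.
Rearranging, R2 = R1·k/(1−k) = 2.92 × 2.802 = 8.181 kΩ.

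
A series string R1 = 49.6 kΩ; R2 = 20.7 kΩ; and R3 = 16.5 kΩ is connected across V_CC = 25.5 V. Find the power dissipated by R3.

ΣR = 86.80 kΩ → I = 25.5/86.80 = 0.2938 mA.
V(R3) = I·R = 4.847 V; P = V·I = 4.847 × 0.2938 = 1.424 mW.

P ≈ 1.42 mW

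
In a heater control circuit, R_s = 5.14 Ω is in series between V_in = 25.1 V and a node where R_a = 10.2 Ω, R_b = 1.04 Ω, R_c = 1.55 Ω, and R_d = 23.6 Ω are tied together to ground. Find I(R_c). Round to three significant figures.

I ≈ 1.62 A

Parallel bank: R_p = 1/(1/10.2 + 1/1.04 + 1/1.55 + 1/23.6) = 0.5724 Ω.
V_A = 25.1 × 0.5724/5.712 = 2.515 V.
I(R_c) = V_A / R_c = 2.515/1.55 = 1.623 A.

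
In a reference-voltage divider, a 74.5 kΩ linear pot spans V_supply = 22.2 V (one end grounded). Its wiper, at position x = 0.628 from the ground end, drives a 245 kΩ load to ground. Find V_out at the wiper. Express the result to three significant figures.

Lower segment x·R_p = 46.79 kΩ; upper segment (1−x)·R_p = 27.71 kΩ.
(x·R_p) ‖ R_L = 39.28 kΩ.
Loaded-divider output: V_out = 22.2 × 0.5863 = 13.02 V.

V_out ≈ 13.0 V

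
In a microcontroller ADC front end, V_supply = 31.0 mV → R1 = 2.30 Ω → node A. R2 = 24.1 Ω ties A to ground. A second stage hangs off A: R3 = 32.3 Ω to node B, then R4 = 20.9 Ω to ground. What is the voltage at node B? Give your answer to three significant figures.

Node A sees R2 in parallel with the series input of stage 2, R3 + R4 = 53.20 Ω.
Effective lower resistance at A: R2 ‖ 53.20 = 16.59 Ω.
V_A = 31.0 × 16.59/(2.30 + 16.59) = 27.22 mV.
Then the unloaded second divider: V_B = V_A × R4/(R3+R4) = 27.22 × 0.3929 = 10.70 mV.

V_B ≈ 10.7 mV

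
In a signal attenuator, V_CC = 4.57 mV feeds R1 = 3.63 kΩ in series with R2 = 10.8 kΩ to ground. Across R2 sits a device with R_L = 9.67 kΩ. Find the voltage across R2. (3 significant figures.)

V_out ≈ 2.67 mV

The load sits in parallel with R2, giving an effective lower resistance R2' = R2·R_L/(R2+R_L) = 5.102 kΩ.
Voltage divider with the loaded lower leg: V_out = 4.57 × 5.102/(3.63 + 5.102) = 4.57 × 0.5843 = 2.670 mV.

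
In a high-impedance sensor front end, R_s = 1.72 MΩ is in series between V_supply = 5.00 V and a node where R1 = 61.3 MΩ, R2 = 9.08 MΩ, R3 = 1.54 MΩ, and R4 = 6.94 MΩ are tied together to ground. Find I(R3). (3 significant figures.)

Equivalent of the parallel group: R_p = 1.087 MΩ.
V_A by voltage divider: V_A = 5.00 × 1.087/(1.72 + 1.087) = 1.936 V.
Branch current I = V_A/R3 = 1.936/1.54 = 1.257 µA.

I ≈ 1.26 µA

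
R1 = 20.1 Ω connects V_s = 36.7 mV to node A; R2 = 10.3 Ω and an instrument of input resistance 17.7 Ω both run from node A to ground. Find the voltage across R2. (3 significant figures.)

V_out ≈ 8.98 mV

R2 ‖ R_L = (10.3 × 17.7)/(10.3 + 17.7) = 6.511 Ω.
Voltage divider with the loaded lower leg: V_out = 36.7 × 6.511/(20.1 + 6.511) = 36.7 × 0.2447 = 8.980 mV.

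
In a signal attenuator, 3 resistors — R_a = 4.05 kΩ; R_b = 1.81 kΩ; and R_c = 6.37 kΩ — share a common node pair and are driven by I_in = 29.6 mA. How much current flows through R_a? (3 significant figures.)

ΣG = 1/4.05 + 1/1.81 + 1/6.37 = 0.9564.
By the current-divider rule, I = I_in · G_k/ΣG = 29.6 × 0.2582 = 7.642 mA.

I ≈ 7.64 mA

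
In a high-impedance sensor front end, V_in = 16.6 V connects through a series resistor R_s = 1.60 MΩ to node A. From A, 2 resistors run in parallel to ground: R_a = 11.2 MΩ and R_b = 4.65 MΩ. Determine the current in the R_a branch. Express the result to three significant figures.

I ≈ 0.997 µA

Parallel bank: R_p = 1/(1/11.2 + 1/4.65) = 3.286 MΩ.
V_A = 16.6 × 3.286/4.886 = 11.16 V.
Branch current I = V_A/R_a = 11.16/11.2 = 0.9968 µA.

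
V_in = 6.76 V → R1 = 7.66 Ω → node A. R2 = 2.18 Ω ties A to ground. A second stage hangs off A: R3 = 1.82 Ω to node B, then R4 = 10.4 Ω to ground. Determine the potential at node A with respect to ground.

Looking into the second stage from A: R3 + R4 = 12.22 Ω appears in parallel with R2.
R2 ‖ (R3+R4) = 1.850 Ω.
V_A = 6.76 × 1.850/(7.66 + 1.850) = 1.315 V.

V_A ≈ 1.32 V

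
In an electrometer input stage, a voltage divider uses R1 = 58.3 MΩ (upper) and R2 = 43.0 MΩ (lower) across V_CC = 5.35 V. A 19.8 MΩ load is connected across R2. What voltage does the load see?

V_out ≈ 1.01 V

R2 ‖ R_L = (43.0 × 19.8)/(43.0 + 19.8) = 13.56 MΩ.
Then V_out = V_CC · R2'/(R1 + R2') = 5.35 × 13.56/71.86 = 1.009 V.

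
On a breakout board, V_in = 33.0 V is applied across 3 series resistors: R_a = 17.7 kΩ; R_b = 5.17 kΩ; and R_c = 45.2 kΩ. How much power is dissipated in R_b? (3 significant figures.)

ΣR = 68.07 kΩ → I = 33.0/68.07 = 0.4848 mA.
P = I²R = 0.2350 × 5.17 = 1.215 mW.

P ≈ 1.22 mW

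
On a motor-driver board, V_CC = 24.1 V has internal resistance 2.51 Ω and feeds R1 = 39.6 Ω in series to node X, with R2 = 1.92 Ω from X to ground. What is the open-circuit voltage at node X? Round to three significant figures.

R1' = 2.51 + 39.6 = 42.11 Ω (source resistance + R1).
Open-circuit (no load on X): V_th = V_CC · R2/(R1' + R2) = 24.1 × 1.92/(42.11 + 1.92) = 1.051 V.

V_th ≈ 1.05 V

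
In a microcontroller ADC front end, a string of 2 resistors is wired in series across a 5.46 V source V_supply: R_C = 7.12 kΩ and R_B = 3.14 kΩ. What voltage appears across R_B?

Total series resistance ΣR = 7.12 + 3.14 = 10.26 kΩ.
Voltage divider: V = V_supply · (3.140 / 10.26) = 5.46 × 0.3060 = 1.671 V.

V ≈ 1.67 V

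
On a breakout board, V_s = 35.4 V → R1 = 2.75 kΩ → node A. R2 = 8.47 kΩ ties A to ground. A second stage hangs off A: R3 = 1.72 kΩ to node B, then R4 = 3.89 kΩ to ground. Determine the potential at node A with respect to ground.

V_A ≈ 19.5 V

The second stage (R3 + R4 = 5.610 kΩ) loads node A in parallel with R2.
Effective lower resistance at A: R2 ‖ 5.610 = 3.375 kΩ.
V_A = 35.4 × 3.375/(2.75 + 3.375) = 19.51 V.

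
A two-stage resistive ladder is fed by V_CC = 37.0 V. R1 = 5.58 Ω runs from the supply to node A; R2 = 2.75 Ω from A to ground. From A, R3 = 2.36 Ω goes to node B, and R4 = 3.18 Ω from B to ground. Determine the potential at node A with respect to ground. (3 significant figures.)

The second stage (R3 + R4 = 5.540 Ω) loads node A in parallel with R2.
R2 ‖ (R3+R4) = 1.838 Ω.
V_A = 37.0 × 1.838/(5.58 + 1.838) = 9.167 V.

V_A ≈ 9.17 V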